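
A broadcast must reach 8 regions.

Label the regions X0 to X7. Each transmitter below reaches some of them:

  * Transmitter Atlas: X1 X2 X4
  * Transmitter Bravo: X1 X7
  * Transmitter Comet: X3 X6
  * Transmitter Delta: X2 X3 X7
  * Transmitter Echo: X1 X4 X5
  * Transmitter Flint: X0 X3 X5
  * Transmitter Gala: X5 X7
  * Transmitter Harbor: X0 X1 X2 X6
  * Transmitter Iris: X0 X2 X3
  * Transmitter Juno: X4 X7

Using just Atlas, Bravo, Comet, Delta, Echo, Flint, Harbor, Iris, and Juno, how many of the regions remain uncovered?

0

Union of Atlas, Bravo, Comet, Delta, Echo, Flint, Harbor, Iris, Juno = {X0, X1, X2, X3, X4, X5, X6, X7} — that's every region, so 0 are uncovered.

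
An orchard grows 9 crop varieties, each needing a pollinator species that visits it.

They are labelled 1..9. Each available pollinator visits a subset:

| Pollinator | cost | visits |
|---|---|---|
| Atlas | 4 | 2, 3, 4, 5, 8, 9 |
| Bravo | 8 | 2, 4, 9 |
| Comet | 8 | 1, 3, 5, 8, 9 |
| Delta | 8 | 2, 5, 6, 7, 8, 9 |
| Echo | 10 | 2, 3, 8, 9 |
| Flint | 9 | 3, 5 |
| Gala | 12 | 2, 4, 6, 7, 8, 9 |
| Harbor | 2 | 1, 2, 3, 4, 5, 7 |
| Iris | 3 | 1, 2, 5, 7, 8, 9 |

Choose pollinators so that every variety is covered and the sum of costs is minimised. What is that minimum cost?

Delta, Harbor together cover every variety (Delta ∪ Harbor = {1, 2, 3, 4, 5, 6, 7, 8, 9}); total cost 8 + 2 = 10.
The greedy pick Harbor, Iris, Delta costs 13; no covering selection beats 10.

10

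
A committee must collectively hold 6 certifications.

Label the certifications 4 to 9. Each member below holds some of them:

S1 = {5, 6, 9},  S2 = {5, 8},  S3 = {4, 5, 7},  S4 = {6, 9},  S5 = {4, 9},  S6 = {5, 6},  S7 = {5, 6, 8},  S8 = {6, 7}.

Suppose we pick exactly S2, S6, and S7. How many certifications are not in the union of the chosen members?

3

Union of S2, S6, S7 = {5, 6, 8}.
Not covered: 4, 7, 9 — 3 certifications.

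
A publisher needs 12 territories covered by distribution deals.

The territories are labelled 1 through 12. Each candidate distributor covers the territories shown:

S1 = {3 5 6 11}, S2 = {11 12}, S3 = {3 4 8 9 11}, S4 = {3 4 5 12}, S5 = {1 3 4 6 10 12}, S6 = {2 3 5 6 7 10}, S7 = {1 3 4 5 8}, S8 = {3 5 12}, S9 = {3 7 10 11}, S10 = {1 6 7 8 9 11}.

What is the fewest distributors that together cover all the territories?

3

Take {S3, S5, S6}. Their union is {1, 2, 3, 4, 5, 6, 7, 8, 9, 10, 11, 12}, which is all 12 territories.
Only S6 contains 2, so S6 is forced; the remaining 6 territories need at least 2 more distributors (each remaining distributor adds at most 4) — so at least 3 distributors are needed, and 3 is optimal.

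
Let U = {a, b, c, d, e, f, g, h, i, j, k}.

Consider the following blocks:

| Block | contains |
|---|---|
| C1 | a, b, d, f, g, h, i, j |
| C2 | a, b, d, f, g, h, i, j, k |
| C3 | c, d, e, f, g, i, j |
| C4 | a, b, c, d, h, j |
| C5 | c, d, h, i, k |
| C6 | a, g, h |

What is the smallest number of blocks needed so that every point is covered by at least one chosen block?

2

Take {C2, C3}. Their union is {a, b, c, d, e, f, g, h, i, j, k}, which is all 11 points.
No single block has all 11 points (the largest, C2, has 9), so 2 is optimal.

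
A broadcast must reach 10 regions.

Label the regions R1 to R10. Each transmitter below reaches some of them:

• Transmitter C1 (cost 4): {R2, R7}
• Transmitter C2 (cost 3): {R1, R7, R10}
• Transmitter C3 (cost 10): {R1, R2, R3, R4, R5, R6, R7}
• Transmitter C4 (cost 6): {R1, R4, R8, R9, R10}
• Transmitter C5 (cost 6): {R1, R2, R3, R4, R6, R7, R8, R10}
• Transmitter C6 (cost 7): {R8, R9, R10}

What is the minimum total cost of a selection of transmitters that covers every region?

16

C3, C4 together cover every region (C3 ∪ C4 = {R1, R2, R3, R4, R5, R6, R7, R8, R9, R10}); total cost 10 + 6 = 16.
The greedy pick C5, C4, C3 costs 22; no covering selection beats 16.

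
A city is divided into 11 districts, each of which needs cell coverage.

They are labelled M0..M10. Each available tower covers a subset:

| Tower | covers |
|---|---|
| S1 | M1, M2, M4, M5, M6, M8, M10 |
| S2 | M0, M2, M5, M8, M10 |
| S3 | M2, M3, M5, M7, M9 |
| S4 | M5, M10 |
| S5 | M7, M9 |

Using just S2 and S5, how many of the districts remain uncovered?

4

Union of S2, S5 = {M0, M2, M5, M7, M8, M9, M10}.
Not covered: M1, M3, M4, M6 — 4 districts.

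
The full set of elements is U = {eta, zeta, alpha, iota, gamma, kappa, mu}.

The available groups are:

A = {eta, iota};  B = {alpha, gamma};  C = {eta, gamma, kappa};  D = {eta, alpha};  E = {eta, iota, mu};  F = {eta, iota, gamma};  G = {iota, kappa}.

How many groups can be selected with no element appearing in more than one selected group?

2

B, E are pairwise disjoint (B={alpha,gamma}; E={eta,iota,mu}).
Every remaining group overlaps one of these, and no 3 of the listed groups are pairwise disjoint, so 2 is the maximum.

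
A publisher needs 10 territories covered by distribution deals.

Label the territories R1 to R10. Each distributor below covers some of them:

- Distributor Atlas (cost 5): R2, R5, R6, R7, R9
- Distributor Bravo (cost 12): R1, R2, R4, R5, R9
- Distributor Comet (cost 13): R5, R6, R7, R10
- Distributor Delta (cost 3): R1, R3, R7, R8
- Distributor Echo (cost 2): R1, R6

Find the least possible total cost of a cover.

28

Bravo, Comet, Delta together cover every territory (Bravo ∪ Comet ∪ Delta = {R1, R2, R3, R4, R5, R6, R7, R8, R9, R10}); total cost 12 + 13 + 3 = 28.
The greedy pick Delta, Atlas, Bravo, Comet costs 33; no covering selection beats 28.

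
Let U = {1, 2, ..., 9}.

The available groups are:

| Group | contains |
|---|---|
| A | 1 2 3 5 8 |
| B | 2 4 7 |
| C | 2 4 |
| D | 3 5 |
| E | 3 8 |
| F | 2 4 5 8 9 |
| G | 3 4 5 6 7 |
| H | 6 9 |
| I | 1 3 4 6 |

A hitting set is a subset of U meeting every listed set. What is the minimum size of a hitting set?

3

T = {3, 4, 6} meets every group (each contains at least one member of T), and |T| = 3.
The groups C, D, H are pairwise disjoint, so any hitting set needs a separate item for each — at least 3. Hence 3 is optimal.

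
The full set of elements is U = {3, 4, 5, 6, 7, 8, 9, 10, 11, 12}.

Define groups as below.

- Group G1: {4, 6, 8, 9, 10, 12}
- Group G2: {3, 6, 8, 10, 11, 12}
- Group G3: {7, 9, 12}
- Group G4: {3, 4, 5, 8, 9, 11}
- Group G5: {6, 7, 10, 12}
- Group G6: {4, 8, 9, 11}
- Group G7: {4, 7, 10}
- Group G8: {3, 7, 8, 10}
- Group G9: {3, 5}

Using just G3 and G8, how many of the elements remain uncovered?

4

Union of G3, G8 = {3, 7, 8, 9, 10, 12}.
Not covered: 4, 5, 6, 11 — 4 elements.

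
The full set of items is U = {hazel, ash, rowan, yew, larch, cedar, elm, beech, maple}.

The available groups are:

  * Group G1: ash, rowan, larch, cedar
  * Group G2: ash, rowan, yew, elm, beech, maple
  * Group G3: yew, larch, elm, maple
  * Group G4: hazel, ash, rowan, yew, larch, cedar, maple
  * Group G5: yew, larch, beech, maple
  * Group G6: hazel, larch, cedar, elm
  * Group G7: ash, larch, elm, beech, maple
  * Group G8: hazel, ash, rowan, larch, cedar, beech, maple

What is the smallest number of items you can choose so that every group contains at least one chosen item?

2

Take H = {yew, larch}. Each listed group contains at least one of these, so H is a hitting set of size 2.
No single item lies in every group, so at least 2 are needed and 2 is optimal.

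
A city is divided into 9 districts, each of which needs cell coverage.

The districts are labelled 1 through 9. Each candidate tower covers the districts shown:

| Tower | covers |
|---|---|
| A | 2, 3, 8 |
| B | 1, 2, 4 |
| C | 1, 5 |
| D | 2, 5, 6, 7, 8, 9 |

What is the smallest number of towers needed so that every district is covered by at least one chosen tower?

Take {A, B, D}. Their union is {1, 2, 3, 4, 5, 6, 7, 8, 9}, which is all 9 districts.
Only A contains 3, so A is forced; the remaining 6 districts need at least 2 more towers (each remaining tower adds at most 4) — so at least 3 towers are needed, and 3 is optimal.

3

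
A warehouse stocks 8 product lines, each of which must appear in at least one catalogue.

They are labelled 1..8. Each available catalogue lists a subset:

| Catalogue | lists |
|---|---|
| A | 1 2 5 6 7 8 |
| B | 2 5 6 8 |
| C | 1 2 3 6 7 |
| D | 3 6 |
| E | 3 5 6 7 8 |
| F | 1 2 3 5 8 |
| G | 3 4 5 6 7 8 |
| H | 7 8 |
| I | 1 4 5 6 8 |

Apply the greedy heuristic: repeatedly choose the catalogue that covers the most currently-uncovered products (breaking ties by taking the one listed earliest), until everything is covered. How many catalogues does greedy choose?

Greedy: pick A (covers 6 new) → pick G (covers 2 new). Total picks: 2.

2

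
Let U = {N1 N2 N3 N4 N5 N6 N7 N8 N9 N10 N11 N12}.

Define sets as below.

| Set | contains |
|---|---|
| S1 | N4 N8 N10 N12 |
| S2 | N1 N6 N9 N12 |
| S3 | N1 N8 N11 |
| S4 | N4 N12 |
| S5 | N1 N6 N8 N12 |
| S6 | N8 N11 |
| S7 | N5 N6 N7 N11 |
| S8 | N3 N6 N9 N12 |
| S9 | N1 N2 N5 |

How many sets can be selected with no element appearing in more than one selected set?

3

S6, S8, S9 are pairwise disjoint (S6={N8,N11}; S8={N3,N6,N9,N12}; S9={N1,N2,N5}).
Every remaining set overlaps one of these, and no 4 of the listed sets are pairwise disjoint, so 3 is the maximum.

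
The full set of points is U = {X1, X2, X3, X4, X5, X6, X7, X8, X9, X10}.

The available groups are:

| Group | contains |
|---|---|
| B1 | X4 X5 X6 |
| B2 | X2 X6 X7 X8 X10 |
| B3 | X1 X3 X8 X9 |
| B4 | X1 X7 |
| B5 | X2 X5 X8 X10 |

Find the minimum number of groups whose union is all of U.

B1, B2, and B3 cover everything between them: the union {X1, X2, X3, X4, X5, X6, X7, X8, X9, X10} is all of U.
Only B3 contains X3, so B3 is forced; the remaining 6 points need at least 2 more groups (each remaining group adds at most 4) — so at least 3 groups are needed, and 3 is optimal.

3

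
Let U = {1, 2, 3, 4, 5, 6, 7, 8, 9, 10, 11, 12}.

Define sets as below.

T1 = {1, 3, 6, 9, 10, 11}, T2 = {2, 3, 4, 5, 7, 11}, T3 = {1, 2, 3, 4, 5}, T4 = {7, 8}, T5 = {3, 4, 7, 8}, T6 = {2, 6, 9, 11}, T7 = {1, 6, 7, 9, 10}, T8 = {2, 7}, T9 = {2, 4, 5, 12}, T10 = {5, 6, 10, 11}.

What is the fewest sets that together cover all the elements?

T1, T4, and T9 cover everything between them: the union {1, 2, 3, 4, 5, 6, 7, 8, 9, 10, 11, 12} is all of U.
Only T9 contains 12, so T9 is forced; the remaining 8 elements need at least 2 more sets (each remaining set adds at most 6) — so at least 3 sets are needed, and 3 is optimal.

3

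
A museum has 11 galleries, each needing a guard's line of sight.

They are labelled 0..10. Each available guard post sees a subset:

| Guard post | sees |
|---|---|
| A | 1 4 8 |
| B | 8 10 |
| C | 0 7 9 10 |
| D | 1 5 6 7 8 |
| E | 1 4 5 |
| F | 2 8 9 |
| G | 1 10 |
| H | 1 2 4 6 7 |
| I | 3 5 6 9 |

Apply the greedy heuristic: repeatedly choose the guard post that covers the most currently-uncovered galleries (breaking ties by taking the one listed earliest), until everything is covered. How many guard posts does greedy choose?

Greedy: pick D (covers 5 new) → pick C (covers 3 new) → pick H (covers 2 new) → pick I (covers 1 new). Total picks: 4.

4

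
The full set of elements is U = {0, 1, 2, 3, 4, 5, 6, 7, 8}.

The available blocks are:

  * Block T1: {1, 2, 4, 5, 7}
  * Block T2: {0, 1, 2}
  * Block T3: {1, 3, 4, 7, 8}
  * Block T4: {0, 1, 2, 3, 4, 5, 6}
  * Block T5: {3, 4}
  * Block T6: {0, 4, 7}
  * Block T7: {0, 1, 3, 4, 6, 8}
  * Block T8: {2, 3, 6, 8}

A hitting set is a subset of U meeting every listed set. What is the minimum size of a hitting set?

H = {2, 4} meets every block (each contains at least one member of H), and |H| = 2.
The blocks T6, T8 are pairwise disjoint, so any hitting set needs a separate element for each — at least 2. Hence 2 is optimal.

2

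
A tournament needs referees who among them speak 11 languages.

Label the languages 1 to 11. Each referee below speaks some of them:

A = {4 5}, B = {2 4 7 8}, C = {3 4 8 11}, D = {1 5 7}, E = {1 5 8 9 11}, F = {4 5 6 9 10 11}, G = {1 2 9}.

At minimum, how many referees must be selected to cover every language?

B and C and D and F together: B ∪ C ∪ D ∪ F = {1, 2, 3, 4, 5, 6, 7, 8, 9, 10, 11} — every language is covered.
No 3 of the 7 referees cover everything (all 35 combinations miss at least one language), so 4 is optimal.

4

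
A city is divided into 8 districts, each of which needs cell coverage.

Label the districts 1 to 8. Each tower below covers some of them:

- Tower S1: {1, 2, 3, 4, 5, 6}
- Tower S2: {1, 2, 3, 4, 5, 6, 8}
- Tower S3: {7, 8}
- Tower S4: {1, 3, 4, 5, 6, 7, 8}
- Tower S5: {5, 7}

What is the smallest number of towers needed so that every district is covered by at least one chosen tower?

2

S2 and S4 together: S2 ∪ S4 = {1, 2, 3, 4, 5, 6, 7, 8} — every district is covered.
No single tower has all 8 districts (the largest, S2, has 7), so 2 is optimal.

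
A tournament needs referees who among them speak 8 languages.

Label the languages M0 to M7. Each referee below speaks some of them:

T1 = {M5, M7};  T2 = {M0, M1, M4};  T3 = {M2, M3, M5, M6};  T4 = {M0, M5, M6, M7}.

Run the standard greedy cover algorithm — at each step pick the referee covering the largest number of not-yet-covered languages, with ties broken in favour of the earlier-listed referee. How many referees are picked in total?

3

Greedy: pick T3 (covers 4 new) → pick T2 (covers 3 new) → pick T1 (covers 1 new). Total picks: 3.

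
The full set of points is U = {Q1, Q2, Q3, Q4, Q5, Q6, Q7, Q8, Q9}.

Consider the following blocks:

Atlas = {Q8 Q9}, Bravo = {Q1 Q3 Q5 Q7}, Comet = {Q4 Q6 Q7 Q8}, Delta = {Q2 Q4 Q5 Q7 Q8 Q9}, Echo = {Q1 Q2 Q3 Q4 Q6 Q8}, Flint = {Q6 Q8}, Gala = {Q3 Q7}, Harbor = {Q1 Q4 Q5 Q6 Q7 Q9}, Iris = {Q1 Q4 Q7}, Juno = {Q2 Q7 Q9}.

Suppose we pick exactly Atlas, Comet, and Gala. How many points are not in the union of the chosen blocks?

Union of Atlas, Comet, Gala = {Q3, Q4, Q6, Q7, Q8, Q9}.
Not covered: Q1, Q2, Q5 — 3 points.

3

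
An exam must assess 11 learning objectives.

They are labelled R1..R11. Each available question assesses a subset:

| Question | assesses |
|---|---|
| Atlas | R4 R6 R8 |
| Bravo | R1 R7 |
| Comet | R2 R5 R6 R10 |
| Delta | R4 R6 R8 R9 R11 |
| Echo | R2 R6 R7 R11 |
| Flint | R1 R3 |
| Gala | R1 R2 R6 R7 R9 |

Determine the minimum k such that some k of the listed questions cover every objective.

Take {Bravo, Comet, Delta, Flint}. Their union is {R1, R2, R3, R4, R5, R6, R7, R8, R9, R10, R11}, which is all 11 objectives.
No 3 of the 7 questions cover everything (all 35 combinations miss at least one objective), so 4 is optimal.

4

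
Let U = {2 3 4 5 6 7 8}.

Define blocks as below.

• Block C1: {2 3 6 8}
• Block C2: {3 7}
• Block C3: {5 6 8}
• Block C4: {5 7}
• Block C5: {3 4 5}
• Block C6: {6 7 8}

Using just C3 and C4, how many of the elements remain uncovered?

3

Union of C3, C4 = {5, 6, 7, 8}.
Not covered: 2, 3, 4 — 3 elements.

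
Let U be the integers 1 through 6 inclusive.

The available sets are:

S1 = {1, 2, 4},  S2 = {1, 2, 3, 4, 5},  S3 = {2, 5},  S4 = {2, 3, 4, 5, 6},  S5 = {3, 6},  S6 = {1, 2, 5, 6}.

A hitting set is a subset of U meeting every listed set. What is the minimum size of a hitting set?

2

The 2 points {2, 6} hit every set.
The sets S3, S5 are pairwise disjoint, so any hitting set needs a separate point for each — at least 2. Hence 2 is optimal.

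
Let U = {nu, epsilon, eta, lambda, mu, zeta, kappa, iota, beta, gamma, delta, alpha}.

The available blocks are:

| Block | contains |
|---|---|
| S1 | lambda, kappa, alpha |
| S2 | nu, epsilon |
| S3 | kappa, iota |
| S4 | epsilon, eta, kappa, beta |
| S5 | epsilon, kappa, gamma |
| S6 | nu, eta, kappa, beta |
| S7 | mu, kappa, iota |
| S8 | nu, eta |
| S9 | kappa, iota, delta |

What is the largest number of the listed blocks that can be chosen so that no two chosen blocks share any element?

S1, S8 are pairwise disjoint (S1={lambda,kappa,alpha}; S8={nu,eta}).
Every remaining block overlaps one of these, and no 3 of the listed blocks are pairwise disjoint, so 2 is the maximum.

2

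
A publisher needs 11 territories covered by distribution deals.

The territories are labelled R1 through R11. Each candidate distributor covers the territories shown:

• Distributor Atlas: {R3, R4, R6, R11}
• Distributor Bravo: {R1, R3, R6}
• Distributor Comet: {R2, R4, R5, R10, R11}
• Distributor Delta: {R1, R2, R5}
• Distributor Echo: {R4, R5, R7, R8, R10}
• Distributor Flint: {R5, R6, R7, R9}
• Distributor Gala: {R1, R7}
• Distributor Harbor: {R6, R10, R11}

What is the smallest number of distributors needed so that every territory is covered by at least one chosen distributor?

4

Bravo and Comet and Echo and Flint together: Bravo ∪ Comet ∪ Echo ∪ Flint = {R1, R2, R3, R4, R5, R6, R7, R8, R9, R10, R11} — every territory is covered.
No 3 of the 8 distributors cover everything (all 56 combinations miss at least one territory), so 4 is optimal.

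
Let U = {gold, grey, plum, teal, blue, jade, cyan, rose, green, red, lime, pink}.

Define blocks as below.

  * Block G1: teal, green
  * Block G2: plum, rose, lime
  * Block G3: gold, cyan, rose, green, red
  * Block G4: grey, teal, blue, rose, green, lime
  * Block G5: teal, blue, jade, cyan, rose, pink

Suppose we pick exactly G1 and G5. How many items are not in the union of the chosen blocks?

5

Union of G1, G5 = {teal, blue, jade, cyan, rose, green, pink}.
Not covered: gold, grey, plum, red, lime — 5 items.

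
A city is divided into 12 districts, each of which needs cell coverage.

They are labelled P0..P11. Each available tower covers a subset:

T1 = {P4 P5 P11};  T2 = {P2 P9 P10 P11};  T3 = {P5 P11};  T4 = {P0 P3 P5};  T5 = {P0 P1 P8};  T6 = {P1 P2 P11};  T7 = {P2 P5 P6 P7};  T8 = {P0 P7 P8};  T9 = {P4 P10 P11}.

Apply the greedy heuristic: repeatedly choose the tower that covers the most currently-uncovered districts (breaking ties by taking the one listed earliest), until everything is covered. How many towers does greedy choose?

Greedy: pick T2 (covers 4 new) → pick T4 (covers 3 new) → pick T5 (covers 2 new) → pick T7 (covers 2 new) → pick T1 (covers 1 new). Total picks: 5.

5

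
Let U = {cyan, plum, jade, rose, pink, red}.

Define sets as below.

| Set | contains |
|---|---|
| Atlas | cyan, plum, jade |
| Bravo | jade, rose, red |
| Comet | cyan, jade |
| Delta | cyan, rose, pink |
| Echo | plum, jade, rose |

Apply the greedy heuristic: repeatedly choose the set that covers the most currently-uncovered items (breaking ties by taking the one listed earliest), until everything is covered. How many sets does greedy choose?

3

Greedy: pick Atlas (covers 3 new) → pick Bravo (covers 2 new) → pick Delta (covers 1 new). Total picks: 3.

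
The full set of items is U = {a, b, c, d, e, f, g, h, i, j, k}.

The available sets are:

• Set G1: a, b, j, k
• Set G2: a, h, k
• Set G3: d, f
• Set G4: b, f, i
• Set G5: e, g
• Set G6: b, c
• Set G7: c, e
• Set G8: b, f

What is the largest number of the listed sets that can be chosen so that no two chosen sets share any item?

G2, G3, G5, G6 are pairwise disjoint (G2={a,h,k}; G3={d,f}; G5={e,g}; G6={b,c}).
Every remaining set overlaps one of these, and no 5 of the listed sets are pairwise disjoint, so 4 is the maximum.

4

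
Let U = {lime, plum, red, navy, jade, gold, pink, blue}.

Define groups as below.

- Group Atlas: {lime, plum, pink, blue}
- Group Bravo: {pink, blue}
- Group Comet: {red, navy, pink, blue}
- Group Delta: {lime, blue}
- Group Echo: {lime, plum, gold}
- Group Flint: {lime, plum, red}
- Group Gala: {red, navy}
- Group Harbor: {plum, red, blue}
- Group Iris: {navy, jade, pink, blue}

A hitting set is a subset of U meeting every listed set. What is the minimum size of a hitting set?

3

The 3 items {lime, red, pink} hit every group.
The groups Bravo, Echo, Gala are pairwise disjoint, so any hitting set needs a separate item for each — at least 3. Hence 3 is optimal.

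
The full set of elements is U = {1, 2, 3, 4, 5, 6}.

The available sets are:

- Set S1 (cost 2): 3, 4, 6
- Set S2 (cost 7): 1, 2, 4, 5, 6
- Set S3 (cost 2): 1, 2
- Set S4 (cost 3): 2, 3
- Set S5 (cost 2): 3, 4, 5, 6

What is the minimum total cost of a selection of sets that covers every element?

4

S3, S5 together cover every element (S3 ∪ S5 = {1, 2, 3, 4, 5, 6}); total cost 2 + 2 = 4.
No covering selection has total cost below 4.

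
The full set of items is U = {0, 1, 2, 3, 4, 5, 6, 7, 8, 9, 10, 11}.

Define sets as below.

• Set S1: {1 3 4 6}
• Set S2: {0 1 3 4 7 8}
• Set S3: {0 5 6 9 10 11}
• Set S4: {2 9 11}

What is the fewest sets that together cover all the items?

S2 and S3 and S4 together: S2 ∪ S3 ∪ S4 = {0, 1, 2, 3, 4, 5, 6, 7, 8, 9, 10, 11} — every item is covered.
Only S4 contains 2, so S4 is forced; the remaining 9 items need at least 2 more sets (each remaining set adds at most 6) — so at least 3 sets are needed, and 3 is optimal.

3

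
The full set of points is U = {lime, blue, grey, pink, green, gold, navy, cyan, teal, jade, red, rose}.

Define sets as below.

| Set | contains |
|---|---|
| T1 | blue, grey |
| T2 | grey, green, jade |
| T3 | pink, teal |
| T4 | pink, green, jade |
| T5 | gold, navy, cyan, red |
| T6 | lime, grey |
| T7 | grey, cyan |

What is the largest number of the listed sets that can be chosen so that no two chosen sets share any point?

3

T3, T5, T6 are pairwise disjoint (T3={pink,teal}; T5={gold,navy,cyan,red}; T6={lime,grey}).
Every remaining set overlaps one of these, and no 4 of the listed sets are pairwise disjoint, so 3 is the maximum.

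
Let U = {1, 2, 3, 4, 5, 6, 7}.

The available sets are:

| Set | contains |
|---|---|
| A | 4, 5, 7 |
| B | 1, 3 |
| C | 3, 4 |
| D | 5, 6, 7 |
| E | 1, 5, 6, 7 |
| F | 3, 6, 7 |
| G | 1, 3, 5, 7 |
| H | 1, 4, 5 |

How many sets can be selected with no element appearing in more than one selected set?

2

A, B are pairwise disjoint (A={4,5,7}; B={1,3}).
Every remaining set overlaps one of these, and no 3 of the listed sets are pairwise disjoint, so 2 is the maximum.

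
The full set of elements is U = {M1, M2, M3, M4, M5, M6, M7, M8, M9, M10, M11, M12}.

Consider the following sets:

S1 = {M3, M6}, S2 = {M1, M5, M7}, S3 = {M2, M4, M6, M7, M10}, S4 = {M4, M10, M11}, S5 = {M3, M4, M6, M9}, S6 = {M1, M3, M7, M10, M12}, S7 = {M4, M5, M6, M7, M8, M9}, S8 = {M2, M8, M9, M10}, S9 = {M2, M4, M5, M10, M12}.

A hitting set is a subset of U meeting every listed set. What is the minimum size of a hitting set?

3

Take H = {M5, M6, M10}. Each listed set contains at least one of these, so H is a hitting set of size 3.
The sets S1, S2, S8 are pairwise disjoint, so any hitting set needs a separate element for each — at least 3. Hence 3 is optimal.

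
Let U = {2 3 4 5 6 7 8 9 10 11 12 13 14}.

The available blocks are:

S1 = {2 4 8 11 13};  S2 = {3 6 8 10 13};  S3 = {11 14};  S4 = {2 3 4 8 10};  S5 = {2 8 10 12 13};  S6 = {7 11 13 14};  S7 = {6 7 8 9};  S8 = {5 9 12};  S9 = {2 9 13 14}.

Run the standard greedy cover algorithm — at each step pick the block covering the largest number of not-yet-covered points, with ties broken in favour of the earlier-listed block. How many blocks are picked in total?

Greedy: pick S1 (covers 5 new) → pick S2 (covers 3 new) → pick S8 (covers 3 new) → pick S6 (covers 2 new). Total picks: 4.

4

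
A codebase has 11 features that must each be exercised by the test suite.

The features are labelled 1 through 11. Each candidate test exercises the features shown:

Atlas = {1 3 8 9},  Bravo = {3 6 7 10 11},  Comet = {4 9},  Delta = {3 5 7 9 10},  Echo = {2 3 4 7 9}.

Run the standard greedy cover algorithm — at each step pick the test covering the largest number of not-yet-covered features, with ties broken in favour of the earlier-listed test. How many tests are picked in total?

Greedy: pick Bravo (covers 5 new) → pick Atlas (covers 3 new) → pick Echo (covers 2 new) → pick Delta (covers 1 new). Total picks: 4.

4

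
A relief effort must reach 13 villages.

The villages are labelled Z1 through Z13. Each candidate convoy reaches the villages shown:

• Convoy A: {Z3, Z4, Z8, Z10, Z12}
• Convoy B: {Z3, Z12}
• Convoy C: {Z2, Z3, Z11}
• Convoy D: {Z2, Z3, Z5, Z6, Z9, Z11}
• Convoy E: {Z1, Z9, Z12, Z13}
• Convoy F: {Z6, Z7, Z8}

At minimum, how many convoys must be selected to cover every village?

A and D and E and F together: A ∪ D ∪ E ∪ F = {Z1, Z2, Z3, Z4, Z5, Z6, Z7, Z8, Z9, Z10, Z11, Z12, Z13} — every village is covered.
No 3 of the 6 convoys cover everything (all 20 combinations miss at least one village), so 4 is optimal.

4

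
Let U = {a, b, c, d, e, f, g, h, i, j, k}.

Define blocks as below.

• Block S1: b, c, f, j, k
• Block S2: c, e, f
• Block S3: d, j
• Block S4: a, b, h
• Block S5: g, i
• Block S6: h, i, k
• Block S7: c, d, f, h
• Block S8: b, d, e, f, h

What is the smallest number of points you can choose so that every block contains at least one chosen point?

The 4 points {b, c, d, i} hit every block.
The blocks S2, S3, S4, S5 are pairwise disjoint, so any hitting set needs a separate point for each — at least 4. Hence 4 is optimal.

4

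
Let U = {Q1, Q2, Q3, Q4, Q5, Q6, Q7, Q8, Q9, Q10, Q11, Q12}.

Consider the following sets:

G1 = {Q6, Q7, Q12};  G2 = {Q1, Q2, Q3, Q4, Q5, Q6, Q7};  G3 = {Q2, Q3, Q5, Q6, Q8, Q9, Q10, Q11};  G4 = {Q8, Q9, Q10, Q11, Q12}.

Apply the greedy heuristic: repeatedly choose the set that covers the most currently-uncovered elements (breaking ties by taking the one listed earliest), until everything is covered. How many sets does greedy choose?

Greedy: pick G3 (covers 8 new) → pick G2 (covers 3 new) → pick G1 (covers 1 new). Total picks: 3.
(The true minimum cover uses only 2 sets, so greedy is not optimal here.)

3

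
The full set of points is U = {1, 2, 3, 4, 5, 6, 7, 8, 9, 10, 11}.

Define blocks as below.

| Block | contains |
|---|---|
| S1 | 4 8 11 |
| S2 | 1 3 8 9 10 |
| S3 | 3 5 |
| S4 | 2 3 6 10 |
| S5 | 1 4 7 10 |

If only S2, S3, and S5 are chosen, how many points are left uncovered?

Union of S2, S3, S5 = {1, 3, 4, 5, 7, 8, 9, 10}.
Not covered: 2, 6, 11 — 3 points.

3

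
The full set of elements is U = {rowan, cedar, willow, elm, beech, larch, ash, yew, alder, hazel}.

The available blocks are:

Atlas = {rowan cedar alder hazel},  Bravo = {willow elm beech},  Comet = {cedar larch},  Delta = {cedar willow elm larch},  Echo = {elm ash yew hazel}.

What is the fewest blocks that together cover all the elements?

Take {Atlas, Bravo, Comet, Echo}. Their union is {rowan, cedar, willow, elm, beech, larch, ash, yew, alder, hazel}, which is all 10 elements.
No 3 of the 5 blocks cover everything (all 10 combinations miss at least one element), so 4 is optimal.

4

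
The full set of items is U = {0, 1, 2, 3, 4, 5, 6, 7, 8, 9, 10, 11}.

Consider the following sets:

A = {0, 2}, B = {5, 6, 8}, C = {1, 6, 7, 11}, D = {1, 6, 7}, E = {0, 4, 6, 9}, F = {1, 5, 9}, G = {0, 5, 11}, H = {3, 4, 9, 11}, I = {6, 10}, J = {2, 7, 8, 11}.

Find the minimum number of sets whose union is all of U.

5

D and G and H and I and J together: D ∪ G ∪ H ∪ I ∪ J = {0, 1, 2, 3, 4, 5, 6, 7, 8, 9, 10, 11} — every item is covered.
No 4 of the 10 sets cover everything (all 210 combinations miss at least one item), so 5 is optimal.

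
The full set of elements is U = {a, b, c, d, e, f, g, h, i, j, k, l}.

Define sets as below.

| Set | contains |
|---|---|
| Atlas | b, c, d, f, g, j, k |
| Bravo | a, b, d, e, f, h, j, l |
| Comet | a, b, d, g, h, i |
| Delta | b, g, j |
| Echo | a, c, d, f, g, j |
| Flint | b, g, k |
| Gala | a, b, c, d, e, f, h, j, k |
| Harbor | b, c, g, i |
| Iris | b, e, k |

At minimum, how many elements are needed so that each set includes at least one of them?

2

The 2 elements {a, b} hit every set.
The sets Echo, Iris are pairwise disjoint, so any hitting set needs a separate element for each — at least 2. Hence 2 is optimal.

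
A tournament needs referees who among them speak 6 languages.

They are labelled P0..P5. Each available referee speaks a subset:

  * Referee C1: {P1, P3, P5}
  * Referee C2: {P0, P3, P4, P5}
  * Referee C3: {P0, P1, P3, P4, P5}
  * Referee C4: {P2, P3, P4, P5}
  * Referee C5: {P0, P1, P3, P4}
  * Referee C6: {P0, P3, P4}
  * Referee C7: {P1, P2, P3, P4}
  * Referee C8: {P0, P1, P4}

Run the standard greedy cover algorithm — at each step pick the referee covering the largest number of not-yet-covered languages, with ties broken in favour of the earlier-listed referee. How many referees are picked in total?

2

Greedy: pick C3 (covers 5 new) → pick C4 (covers 1 new). Total picks: 2.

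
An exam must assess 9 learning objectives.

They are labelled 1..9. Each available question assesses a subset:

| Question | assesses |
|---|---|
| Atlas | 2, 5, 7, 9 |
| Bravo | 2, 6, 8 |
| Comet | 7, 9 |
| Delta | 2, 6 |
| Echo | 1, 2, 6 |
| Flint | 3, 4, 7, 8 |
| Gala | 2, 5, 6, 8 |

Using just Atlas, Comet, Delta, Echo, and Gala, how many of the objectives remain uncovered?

2

Union of Atlas, Comet, Delta, Echo, Gala = {1, 2, 5, 6, 7, 8, 9}.
Not covered: 3, 4 — 2 objectives.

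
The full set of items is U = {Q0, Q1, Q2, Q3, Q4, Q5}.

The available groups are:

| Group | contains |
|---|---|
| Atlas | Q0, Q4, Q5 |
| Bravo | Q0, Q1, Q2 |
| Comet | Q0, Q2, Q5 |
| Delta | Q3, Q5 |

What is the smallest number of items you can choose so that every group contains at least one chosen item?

2

H = {Q1, Q5} meets every group (each contains at least one member of H), and |H| = 2.
The groups Bravo, Delta are pairwise disjoint, so any hitting set needs a separate item for each — at least 2. Hence 2 is optimal.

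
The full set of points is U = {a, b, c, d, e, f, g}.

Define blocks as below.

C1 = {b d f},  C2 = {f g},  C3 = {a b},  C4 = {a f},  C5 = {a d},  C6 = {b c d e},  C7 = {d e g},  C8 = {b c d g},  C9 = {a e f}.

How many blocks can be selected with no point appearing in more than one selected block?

C8, C9 are pairwise disjoint (C8={b,c,d,g}; C9={a,e,f}).
Every remaining block overlaps one of these, and no 3 of the listed blocks are pairwise disjoint, so 2 is the maximum.

2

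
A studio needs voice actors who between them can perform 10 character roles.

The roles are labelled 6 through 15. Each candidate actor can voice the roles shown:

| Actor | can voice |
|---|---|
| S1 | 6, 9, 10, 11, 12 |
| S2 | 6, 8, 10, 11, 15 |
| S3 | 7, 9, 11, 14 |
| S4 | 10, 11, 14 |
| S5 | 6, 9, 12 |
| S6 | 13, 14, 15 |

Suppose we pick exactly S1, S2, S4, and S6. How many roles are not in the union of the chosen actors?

Union of S1, S2, S4, S6 = {6, 8, 9, 10, 11, 12, 13, 14, 15}.
Not covered: 7 — 1 role.

1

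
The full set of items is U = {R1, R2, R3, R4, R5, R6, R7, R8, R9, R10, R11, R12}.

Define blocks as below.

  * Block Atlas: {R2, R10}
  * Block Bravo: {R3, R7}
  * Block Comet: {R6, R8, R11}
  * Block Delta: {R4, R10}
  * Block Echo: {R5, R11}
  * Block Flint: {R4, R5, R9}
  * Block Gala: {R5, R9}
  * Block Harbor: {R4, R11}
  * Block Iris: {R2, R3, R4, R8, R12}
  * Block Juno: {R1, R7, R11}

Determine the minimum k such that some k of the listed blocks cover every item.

Comet, Delta, Flint, Iris, and Juno cover everything between them: the union {R1, R2, R3, R4, R5, R6, R7, R8, R9, R10, R11, R12} is all of U.
No 4 of the 10 blocks cover everything (all 210 combinations miss at least one item), so 5 is optimal.

5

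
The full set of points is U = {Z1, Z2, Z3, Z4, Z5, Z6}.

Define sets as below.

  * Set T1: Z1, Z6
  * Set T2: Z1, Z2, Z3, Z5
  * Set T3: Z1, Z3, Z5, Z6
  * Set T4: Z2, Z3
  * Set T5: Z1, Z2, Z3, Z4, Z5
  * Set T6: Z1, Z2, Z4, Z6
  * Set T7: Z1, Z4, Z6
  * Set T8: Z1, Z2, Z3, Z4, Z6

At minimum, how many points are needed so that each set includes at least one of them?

H = {Z1, Z3} meets every set (each contains at least one member of H), and |H| = 2.
The sets T1, T4 are pairwise disjoint, so any hitting set needs a separate point for each — at least 2. Hence 2 is optimal.

2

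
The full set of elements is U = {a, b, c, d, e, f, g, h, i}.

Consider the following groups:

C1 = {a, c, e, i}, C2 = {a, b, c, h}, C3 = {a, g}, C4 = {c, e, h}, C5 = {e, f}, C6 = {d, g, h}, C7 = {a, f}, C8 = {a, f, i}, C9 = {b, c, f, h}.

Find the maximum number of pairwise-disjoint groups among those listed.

C5, C6 are pairwise disjoint (C5={e,f}; C6={d,g,h}).
Every remaining group overlaps one of these, and no 3 of the listed groups are pairwise disjoint, so 2 is the maximum.

2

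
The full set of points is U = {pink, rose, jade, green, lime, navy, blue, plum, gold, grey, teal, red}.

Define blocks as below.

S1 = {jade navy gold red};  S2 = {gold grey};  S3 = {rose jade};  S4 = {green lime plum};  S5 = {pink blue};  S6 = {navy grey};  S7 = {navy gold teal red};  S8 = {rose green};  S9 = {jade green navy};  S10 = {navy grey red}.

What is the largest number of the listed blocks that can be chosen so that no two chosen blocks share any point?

S3, S4, S5, S6 are pairwise disjoint (S3={rose,jade}; S4={green,lime,plum}; S5={pink,blue}; S6={navy,grey}).
Every remaining block overlaps one of these, and no 5 of the listed blocks are pairwise disjoint, so 4 is the maximum.

4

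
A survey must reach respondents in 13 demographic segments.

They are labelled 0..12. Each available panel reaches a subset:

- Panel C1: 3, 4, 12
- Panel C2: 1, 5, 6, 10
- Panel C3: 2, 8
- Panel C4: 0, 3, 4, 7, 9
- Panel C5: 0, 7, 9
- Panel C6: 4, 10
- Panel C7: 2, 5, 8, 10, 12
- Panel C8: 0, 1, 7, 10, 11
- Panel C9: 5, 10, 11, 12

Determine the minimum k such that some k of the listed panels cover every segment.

Take {C2, C4, C7, C8}. Their union is {0, 1, 2, 3, 4, 5, 6, 7, 8, 9, 10, 11, 12}, which is all 13 segments.
No 3 of the 9 panels cover everything (all 84 combinations miss at least one segment), so 4 is optimal.

4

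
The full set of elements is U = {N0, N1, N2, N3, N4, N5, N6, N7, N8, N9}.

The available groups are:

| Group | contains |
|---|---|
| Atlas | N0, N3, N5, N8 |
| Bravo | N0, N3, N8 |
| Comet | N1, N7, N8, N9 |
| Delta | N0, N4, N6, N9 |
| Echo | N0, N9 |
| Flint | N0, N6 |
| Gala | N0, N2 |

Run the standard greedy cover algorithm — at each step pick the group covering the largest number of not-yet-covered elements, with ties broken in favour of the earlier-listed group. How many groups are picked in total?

4

Greedy: pick Atlas (covers 4 new) → pick Comet (covers 3 new) → pick Delta (covers 2 new) → pick Gala (covers 1 new). Total picks: 4.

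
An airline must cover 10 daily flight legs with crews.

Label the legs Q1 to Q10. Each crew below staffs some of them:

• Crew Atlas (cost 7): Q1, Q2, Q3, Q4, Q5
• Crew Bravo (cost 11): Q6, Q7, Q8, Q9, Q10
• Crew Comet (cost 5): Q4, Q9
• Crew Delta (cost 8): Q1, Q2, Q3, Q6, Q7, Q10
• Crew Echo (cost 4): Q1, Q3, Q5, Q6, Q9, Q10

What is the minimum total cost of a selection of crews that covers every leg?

Atlas, Bravo together cover every leg (Atlas ∪ Bravo = {Q1, Q2, Q3, Q4, Q5, Q6, Q7, Q8, Q9, Q10}); total cost 7 + 11 = 18.
The greedy pick Echo, Atlas, Bravo costs 22; no covering selection beats 18.

18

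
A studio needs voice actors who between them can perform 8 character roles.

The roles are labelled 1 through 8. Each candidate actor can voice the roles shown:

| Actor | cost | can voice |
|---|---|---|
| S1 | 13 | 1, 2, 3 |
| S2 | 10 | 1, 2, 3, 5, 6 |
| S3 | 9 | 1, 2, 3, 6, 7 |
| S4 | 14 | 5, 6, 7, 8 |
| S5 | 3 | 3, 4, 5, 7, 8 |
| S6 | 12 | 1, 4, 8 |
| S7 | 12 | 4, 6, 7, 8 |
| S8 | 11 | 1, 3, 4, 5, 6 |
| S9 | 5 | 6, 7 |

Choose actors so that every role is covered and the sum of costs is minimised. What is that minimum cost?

S3, S5 together cover every role (S3 ∪ S5 = {1, 2, 3, 4, 5, 6, 7, 8}); total cost 9 + 3 = 12.
No covering selection has total cost below 12.

12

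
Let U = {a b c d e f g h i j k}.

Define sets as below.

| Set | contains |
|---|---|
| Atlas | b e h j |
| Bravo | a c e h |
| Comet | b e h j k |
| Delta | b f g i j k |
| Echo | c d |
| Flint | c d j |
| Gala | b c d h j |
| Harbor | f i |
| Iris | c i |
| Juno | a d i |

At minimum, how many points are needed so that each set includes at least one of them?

3

Take T = {c, i, j}. Each listed set contains at least one of these, so T is a hitting set of size 3.
The sets Comet, Echo, Harbor are pairwise disjoint, so any hitting set needs a separate point for each — at least 3. Hence 3 is optimal.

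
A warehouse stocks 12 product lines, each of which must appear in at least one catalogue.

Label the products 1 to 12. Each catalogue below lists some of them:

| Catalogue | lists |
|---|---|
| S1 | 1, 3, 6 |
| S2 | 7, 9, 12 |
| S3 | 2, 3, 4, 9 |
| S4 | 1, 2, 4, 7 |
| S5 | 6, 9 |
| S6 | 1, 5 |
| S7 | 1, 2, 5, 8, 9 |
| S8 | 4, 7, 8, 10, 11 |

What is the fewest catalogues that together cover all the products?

4

S1 and S2 and S7 and S8 together: S1 ∪ S2 ∪ S7 ∪ S8 = {1, 2, 3, 4, 5, 6, 7, 8, 9, 10, 11, 12} — every product is covered.
Only S2 contains 12, so S2 is forced; the remaining 9 products need at least 3 more catalogues (each remaining catalogue adds at most 4) — so at least 4 catalogues are needed, and 4 is optimal.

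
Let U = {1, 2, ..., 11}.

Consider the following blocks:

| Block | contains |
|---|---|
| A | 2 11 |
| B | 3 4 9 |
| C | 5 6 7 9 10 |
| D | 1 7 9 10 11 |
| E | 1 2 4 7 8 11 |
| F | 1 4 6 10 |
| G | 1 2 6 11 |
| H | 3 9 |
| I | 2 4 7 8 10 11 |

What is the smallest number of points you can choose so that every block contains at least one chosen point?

The 3 points {3, 6, 11} hit every block.
The blocks A, F, H are pairwise disjoint, so any hitting set needs a separate point for each — at least 3. Hence 3 is optimal.

3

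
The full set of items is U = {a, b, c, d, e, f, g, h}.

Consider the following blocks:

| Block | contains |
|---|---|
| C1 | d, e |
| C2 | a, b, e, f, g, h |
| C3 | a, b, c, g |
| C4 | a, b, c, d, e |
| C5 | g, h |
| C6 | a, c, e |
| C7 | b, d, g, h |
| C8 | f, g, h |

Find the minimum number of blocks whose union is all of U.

C2 and C4 together: C2 ∪ C4 = {a, b, c, d, e, f, g, h} — every item is covered.
No single block has all 8 items (the largest, C2, has 6), so 2 is optimal.

2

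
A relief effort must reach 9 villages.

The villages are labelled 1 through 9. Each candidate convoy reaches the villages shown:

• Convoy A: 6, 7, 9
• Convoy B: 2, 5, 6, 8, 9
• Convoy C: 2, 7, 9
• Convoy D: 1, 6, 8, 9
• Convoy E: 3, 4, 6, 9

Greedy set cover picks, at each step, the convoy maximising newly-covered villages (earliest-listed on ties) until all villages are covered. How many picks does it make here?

Greedy: pick B (covers 5 new) → pick E (covers 2 new) → pick A (covers 1 new) → pick D (covers 1 new). Total picks: 4.

4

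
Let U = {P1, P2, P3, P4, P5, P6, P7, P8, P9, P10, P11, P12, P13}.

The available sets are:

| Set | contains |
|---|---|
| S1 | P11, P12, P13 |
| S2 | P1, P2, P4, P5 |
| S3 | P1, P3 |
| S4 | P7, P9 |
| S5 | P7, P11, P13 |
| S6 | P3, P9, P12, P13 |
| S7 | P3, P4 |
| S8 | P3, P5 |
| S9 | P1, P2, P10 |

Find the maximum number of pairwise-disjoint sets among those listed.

4

S1, S4, S7, S9 are pairwise disjoint (S1={P11,P12,P13}; S4={P7,P9}; S7={P3,P4}; S9={P1,P2,P10}).
Every remaining set overlaps one of these, and no 5 of the listed sets are pairwise disjoint, so 4 is the maximum.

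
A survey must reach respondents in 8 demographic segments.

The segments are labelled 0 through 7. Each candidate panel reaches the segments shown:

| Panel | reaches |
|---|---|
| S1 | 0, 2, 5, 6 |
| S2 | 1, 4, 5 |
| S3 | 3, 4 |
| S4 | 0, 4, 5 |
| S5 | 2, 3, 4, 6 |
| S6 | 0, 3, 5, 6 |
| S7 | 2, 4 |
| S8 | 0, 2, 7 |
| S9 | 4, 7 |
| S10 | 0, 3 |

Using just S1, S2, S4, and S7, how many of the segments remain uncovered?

2

Union of S1, S2, S4, S7 = {0, 1, 2, 4, 5, 6}.
Not covered: 3, 7 — 2 segments.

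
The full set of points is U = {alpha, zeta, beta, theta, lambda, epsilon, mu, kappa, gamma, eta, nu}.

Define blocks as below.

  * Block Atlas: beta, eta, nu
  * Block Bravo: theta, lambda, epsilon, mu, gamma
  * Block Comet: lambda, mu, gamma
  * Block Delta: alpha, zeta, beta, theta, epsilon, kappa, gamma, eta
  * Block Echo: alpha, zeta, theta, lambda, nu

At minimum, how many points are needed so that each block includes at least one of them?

The 2 points {lambda, eta} hit every block.
The blocks Atlas, Bravo are pairwise disjoint, so any hitting set needs a separate point for each — at least 2. Hence 2 is optimal.

2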